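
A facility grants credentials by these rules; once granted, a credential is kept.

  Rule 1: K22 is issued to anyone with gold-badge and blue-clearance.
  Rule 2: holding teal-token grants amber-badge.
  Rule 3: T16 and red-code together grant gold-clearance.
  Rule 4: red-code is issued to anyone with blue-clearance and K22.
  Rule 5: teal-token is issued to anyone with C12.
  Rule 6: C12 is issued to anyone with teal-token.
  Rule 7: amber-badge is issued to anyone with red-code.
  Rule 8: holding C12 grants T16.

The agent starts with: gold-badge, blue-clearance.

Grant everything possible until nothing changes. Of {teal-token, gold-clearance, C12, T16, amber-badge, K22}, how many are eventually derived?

Holding gold-badge and blue-clearance grants K22 (Rule 1).
Holding blue-clearance and K22 grants red-code (Rule 4).
Holding red-code grants amber-badge (Rule 7).
teal-token would need C12 (Rule 5), but C12 is never granted.
gold-clearance would need T16 and red-code (Rule 3), but T16 is never granted.
C12 would need teal-token (Rule 6), but teal-token is never granted.
T16 would need C12 (Rule 8), but C12 is never granted.
amber-badge: reached.
K22: reached.
Reached: amber-badge and K22 — 2 of the 6.

2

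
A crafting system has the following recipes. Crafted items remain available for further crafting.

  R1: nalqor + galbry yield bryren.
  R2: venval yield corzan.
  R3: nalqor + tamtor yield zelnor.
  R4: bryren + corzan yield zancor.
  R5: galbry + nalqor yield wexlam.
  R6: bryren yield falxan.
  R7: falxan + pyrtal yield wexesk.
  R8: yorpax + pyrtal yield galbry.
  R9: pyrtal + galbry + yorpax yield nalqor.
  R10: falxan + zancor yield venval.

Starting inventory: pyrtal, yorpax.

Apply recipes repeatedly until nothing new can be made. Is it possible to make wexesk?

Yes

yorpax + pyrtal → galbry (R8).
Using R9, pyrtal, galbry, and yorpax make nalqor.
nalqor + galbry → bryren (R1).
bryren → falxan (R6).
Using R7, falxan and pyrtal make wexesk.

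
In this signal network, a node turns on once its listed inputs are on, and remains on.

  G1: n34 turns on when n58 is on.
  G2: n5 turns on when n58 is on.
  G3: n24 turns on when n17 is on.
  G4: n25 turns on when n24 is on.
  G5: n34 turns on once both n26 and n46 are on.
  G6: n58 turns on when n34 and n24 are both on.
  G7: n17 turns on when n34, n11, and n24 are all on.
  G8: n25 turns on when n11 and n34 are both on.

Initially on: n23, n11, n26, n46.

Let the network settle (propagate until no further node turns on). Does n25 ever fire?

G5: n26 and n46 on → n34 on.
G8: n11 and n34 on → n25 on.

Yes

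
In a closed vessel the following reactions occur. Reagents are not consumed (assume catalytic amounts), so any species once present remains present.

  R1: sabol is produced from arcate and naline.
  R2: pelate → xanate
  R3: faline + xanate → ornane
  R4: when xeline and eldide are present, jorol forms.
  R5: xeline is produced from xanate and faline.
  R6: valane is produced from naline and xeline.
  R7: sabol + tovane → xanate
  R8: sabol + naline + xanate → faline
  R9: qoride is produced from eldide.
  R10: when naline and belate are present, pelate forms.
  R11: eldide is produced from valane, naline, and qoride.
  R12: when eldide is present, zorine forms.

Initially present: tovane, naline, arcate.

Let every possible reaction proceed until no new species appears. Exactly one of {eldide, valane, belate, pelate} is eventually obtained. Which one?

valane

arcate and naline present → sabol forms (R1).
sabol and tovane present → xanate forms (R7).
sabol, naline, and xanate present → faline forms (R8).
xanate and faline present → xeline forms (R5).
naline and xeline present → valane forms (R6).
eldide would need valane, naline, and qoride (R11), but qoride never forms. pelate would need naline and belate (R10), but belate never forms. No rule produces belate, and it is not given.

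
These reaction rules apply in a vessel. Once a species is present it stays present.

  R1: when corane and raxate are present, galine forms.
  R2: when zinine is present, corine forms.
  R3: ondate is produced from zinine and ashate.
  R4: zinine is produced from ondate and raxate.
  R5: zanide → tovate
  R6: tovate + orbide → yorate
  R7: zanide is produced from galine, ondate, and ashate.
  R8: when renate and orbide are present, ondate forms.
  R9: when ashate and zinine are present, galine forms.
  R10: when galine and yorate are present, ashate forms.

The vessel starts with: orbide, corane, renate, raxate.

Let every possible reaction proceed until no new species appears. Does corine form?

renate and orbide present → ondate forms (R8).
ondate and raxate present → zinine forms (R4).
zinine present → corine forms (R2).

Yes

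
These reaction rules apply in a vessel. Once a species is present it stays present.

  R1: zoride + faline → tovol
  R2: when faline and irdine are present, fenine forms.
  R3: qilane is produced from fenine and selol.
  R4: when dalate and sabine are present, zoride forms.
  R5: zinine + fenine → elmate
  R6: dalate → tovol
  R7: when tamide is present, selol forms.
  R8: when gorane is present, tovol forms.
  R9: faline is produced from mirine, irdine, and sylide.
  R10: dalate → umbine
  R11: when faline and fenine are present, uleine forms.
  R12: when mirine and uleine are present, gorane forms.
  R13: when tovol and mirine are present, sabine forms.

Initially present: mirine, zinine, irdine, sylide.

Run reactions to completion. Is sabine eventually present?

mirine, irdine, and sylide present → faline forms (R9).
faline and irdine present → fenine forms (R2).
faline and fenine present → uleine forms (R11).
mirine and uleine present → gorane forms (R12).
gorane present → tovol forms (R8).
tovol and mirine present → sabine forms (R13).

Yes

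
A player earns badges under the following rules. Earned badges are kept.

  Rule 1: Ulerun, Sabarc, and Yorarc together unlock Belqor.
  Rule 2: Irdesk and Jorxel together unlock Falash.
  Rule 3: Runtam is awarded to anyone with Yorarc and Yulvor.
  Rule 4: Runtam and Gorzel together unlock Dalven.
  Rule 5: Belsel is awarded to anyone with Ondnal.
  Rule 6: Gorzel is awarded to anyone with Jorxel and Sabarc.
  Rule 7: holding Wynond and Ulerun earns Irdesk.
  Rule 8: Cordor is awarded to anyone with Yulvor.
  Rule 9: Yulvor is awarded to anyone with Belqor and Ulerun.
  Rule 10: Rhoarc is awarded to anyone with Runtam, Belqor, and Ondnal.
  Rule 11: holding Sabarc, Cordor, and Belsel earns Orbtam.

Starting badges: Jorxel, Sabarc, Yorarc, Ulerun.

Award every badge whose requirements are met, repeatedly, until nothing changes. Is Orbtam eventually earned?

No

Orbtam would need Sabarc, Cordor, and Belsel (Rule 11), but Belsel is never earned.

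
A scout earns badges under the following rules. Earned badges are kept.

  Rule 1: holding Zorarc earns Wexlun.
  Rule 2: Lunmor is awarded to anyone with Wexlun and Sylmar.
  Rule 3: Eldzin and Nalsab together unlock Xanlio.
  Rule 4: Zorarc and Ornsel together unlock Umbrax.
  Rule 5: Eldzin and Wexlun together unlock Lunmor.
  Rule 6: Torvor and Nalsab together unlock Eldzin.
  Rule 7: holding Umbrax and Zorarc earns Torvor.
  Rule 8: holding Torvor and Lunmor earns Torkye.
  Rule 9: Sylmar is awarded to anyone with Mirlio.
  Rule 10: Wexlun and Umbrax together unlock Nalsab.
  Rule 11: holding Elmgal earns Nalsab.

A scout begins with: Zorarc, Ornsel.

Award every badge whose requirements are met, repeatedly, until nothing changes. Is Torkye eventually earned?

With Zorarc, Wexlun is earned (Rule 1).
With Zorarc and Ornsel, Umbrax is earned (Rule 4).
With Wexlun and Umbrax, Nalsab is earned (Rule 10).
With Umbrax and Zorarc, Torvor is earned (Rule 7).
With Torvor and Nalsab, Eldzin is earned (Rule 6).
With Eldzin and Wexlun, Lunmor is earned (Rule 5).
With Torvor and Lunmor, Torkye is earned (Rule 8).

Yes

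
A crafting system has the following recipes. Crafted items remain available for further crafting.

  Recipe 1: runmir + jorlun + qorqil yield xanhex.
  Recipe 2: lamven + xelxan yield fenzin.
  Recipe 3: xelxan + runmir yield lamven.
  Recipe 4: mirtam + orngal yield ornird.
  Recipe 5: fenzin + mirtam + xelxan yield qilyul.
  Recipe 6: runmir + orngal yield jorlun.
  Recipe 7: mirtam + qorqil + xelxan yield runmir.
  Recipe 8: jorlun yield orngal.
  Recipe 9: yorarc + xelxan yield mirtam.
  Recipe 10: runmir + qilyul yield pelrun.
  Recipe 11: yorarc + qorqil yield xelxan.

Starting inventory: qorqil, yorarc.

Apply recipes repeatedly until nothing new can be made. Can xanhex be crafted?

No

xanhex would need runmir, jorlun, and qorqil (Recipe 1), but jorlun is never obtained.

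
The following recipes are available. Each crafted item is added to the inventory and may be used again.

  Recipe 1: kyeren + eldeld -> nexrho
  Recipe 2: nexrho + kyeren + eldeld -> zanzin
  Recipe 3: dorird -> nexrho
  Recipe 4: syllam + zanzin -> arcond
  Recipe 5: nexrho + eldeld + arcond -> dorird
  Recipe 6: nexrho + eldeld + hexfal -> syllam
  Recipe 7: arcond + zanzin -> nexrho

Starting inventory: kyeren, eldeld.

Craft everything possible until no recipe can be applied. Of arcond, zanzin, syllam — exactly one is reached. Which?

kyeren + eldeld -> nexrho (Recipe 1).
nexrho + kyeren + eldeld -> zanzin (Recipe 2).
syllam would need nexrho, eldeld, and hexfal (Recipe 6), but hexfal is never obtained. arcond would need syllam and zanzin (Recipe 4), but syllam is never obtained.

zanzin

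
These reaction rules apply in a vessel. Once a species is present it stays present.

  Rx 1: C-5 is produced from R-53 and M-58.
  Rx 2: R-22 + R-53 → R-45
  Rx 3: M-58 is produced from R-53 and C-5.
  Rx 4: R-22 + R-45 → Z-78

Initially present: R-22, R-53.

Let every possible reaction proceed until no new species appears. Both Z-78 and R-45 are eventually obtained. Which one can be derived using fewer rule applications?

R-45

R-45: R-22 and R-53 present → R-45 forms (Rx 2). [1 rule application]
Z-78: R-22 and R-53 present → R-45 forms (Rx 2). R-22 and R-45 present → Z-78 forms (Rx 4). [2 rule applications]
R-45 needs fewer.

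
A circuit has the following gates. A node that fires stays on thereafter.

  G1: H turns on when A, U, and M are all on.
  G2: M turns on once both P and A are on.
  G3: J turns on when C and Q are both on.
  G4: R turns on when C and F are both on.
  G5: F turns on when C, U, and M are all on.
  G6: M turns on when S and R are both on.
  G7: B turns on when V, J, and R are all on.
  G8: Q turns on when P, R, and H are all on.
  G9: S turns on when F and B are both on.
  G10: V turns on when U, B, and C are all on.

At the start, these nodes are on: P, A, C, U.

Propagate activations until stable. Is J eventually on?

Yes

P and A are on, so M turns on (G2).
G1: A, U, and M on → H on.
G5: C, U, and M on → F on.
G4: C and F on → R on.
P, R, and H are on, so Q turns on (G8).
G3: C and Q on → J on.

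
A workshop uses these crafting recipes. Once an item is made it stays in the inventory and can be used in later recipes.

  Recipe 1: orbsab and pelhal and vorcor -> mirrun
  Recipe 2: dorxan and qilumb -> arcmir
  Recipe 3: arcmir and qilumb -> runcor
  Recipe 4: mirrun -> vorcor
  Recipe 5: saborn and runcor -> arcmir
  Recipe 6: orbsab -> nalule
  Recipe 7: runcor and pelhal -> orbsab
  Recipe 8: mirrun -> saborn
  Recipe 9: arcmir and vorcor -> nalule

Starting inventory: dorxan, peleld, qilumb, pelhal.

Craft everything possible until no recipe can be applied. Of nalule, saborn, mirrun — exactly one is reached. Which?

nalule

Using Recipe 2, dorxan and qilumb make arcmir.
arcmir and qilumb -> runcor (Recipe 3).
Using Recipe 7, runcor and pelhal make orbsab.
Using Recipe 6, orbsab makes nalule.
mirrun would need orbsab, pelhal, and vorcor (Recipe 1), but vorcor is never obtained. saborn would need mirrun (Recipe 8), but mirrun is never obtained.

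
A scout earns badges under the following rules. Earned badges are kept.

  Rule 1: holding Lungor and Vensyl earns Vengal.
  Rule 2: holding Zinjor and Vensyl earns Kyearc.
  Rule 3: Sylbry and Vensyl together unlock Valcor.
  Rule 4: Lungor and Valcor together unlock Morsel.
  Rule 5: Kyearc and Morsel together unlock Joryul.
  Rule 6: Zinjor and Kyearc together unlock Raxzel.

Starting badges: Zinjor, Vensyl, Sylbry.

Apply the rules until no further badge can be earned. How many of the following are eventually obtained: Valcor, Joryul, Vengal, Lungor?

1

With Sylbry and Vensyl, Valcor is earned (Rule 3).
Valcor: reached.
Joryul would need Kyearc and Morsel (Rule 5), but Morsel is never earned.
Vengal would need Lungor and Vensyl (Rule 1), but Lungor is never earned.
No rule produces Lungor, and it is not given.
Reached: Valcor — 1 of the 4.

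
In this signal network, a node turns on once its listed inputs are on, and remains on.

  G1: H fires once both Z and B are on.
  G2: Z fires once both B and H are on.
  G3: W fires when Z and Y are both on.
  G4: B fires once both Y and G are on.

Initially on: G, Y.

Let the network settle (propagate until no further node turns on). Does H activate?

No

H would need Z and B (G1), but Z never turns on.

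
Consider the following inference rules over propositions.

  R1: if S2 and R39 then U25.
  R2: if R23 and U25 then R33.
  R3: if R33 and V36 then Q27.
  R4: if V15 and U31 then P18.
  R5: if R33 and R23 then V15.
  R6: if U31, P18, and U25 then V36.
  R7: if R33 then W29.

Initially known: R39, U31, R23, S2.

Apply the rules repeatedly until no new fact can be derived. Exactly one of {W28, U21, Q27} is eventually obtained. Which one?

S2 and R39 hold, so U25 follows (R1).
R23 and U25 hold, so R33 follows (R2).
R33 and R23 hold, so V15 follows (R5).
From V15 and U31, R4 gives P18.
From U31, P18, and U25, R6 gives V36.
R33 and V36 hold, so Q27 follows (R3).
No rule produces W28, and it is not given. No rule produces U21, and it is not given.

Q27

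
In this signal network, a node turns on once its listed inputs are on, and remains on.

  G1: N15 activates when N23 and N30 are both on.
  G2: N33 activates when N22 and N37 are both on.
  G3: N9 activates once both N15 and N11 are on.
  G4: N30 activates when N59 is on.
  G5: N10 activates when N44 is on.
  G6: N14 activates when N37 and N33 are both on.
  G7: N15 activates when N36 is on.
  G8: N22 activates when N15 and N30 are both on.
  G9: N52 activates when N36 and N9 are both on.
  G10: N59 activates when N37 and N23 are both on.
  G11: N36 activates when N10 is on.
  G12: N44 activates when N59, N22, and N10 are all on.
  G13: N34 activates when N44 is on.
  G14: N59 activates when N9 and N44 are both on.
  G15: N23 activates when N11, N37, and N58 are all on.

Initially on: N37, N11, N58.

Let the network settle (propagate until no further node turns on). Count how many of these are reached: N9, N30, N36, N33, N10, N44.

G15: N11, N37, and N58 on → N23 on.
G10: N37 and N23 on → N59 on.
N59 is on, so N30 activates (G4).
G1: N23 and N30 on → N15 on.
N15 and N30 are on, so N22 activates (G8).
N15 and N11 are on, so N9 activates (G3).
G2: N22 and N37 on → N33 on.
N9: reached.
N30: reached.
N36 would need N10 (G11), but N10 never turns on.
N33: reached.
N10 would need N44 (G5), but N44 never turns on.
N44 would need N59, N22, and N10 (G12), but N10 never turns on.
Reached: N9, N30, and N33 — 3 of the 6.

3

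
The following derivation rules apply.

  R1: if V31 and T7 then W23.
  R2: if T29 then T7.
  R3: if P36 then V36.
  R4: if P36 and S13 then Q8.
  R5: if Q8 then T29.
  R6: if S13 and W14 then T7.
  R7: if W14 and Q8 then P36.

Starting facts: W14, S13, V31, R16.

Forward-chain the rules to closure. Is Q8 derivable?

No

Q8 would need P36 and S13 (R4), but P36 is never established.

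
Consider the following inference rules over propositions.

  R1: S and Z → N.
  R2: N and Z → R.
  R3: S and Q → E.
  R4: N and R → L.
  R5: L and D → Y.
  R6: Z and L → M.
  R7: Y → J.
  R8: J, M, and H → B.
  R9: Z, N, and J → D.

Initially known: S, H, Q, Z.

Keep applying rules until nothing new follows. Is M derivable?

S and Z hold, so N follows (R1).
From N and Z, R2 gives R.
From N and R, R4 gives L.
From Z and L, R6 gives M.

Yes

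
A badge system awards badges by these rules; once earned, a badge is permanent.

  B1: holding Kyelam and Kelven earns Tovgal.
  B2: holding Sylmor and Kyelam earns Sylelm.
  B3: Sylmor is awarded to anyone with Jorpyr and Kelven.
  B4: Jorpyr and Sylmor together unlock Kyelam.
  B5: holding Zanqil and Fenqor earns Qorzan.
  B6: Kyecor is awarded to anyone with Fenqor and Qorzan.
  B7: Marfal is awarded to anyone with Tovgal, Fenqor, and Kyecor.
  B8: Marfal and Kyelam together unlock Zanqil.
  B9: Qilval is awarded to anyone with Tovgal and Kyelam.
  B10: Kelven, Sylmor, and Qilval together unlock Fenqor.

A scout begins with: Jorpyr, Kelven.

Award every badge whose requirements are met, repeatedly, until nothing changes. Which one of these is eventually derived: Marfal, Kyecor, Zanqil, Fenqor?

With Jorpyr and Kelven, Sylmor is earned (B3).
With Jorpyr and Sylmor, Kyelam is earned (B4).
With Kyelam and Kelven, Tovgal is earned (B1).
With Tovgal and Kyelam, Qilval is earned (B9).
With Kelven, Sylmor, and Qilval, Fenqor is earned (B10).
Zanqil would need Marfal and Kyelam (B8), but Marfal is never earned. Marfal would need Tovgal, Fenqor, and Kyecor (B7), but Kyecor is never earned. Kyecor would need Fenqor and Qorzan (B6), but Qorzan is never earned.

Fenqor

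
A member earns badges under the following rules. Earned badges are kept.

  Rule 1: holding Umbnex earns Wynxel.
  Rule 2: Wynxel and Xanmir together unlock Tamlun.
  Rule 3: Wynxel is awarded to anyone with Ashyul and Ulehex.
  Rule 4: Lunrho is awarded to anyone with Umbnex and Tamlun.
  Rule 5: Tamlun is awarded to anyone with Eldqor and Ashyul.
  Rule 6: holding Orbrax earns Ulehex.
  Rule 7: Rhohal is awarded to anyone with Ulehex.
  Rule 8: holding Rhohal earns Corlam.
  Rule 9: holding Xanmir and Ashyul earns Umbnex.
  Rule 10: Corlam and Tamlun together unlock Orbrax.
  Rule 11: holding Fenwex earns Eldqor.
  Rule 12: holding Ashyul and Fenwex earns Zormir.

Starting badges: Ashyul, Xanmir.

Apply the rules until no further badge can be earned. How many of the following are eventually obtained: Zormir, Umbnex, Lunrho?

With Xanmir and Ashyul, Umbnex is earned (Rule 9).
With Umbnex, Wynxel is earned (Rule 1).
With Wynxel and Xanmir, Tamlun is earned (Rule 2).
With Umbnex and Tamlun, Lunrho is earned (Rule 4).
Zormir would need Ashyul and Fenwex (Rule 12), but Fenwex is never earned.
Umbnex: reached.
Lunrho: reached.
Reached: Umbnex and Lunrho — 2 of the 3.

2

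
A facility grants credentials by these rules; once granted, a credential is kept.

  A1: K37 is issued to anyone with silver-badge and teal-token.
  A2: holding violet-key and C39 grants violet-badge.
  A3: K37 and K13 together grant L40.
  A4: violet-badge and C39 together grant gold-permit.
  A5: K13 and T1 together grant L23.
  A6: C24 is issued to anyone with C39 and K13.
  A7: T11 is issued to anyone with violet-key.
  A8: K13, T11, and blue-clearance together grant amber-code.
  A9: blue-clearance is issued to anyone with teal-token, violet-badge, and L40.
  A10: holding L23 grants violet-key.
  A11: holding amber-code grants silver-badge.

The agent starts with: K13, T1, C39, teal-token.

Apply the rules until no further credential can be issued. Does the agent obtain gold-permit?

Yes

Holding K13 and T1 grants L23 (A5).
Holding L23 grants violet-key (A10).
Holding violet-key and C39 grants violet-badge (A2).
Holding violet-badge and C39 grants gold-permit (A4).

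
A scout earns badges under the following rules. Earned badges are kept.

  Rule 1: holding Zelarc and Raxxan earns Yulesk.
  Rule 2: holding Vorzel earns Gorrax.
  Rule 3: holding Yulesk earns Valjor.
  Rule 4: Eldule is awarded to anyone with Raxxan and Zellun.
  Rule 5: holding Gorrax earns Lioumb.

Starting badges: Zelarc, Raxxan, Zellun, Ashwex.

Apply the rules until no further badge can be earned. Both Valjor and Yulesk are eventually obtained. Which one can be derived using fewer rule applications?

Yulesk

Yulesk: With Zelarc and Raxxan, Yulesk is earned (Rule 1). [1 rule application]
Valjor: With Zelarc and Raxxan, Yulesk is earned (Rule 1). With Yulesk, Valjor is earned (Rule 3). [2 rule applications]
Yulesk needs fewer.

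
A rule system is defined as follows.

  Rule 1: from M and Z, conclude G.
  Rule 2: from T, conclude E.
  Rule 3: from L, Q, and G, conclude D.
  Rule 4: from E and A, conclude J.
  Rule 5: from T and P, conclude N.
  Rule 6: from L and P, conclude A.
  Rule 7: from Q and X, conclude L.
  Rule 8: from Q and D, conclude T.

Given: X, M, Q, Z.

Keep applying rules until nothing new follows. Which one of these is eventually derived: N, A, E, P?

From M and Z, Rule 1 gives G.
Q and X hold, so L follows (Rule 7).
From L, Q, and G, Rule 3 gives D.
From Q and D, Rule 8 gives T.
T holds, so E follows (Rule 2).
A would need L and P (Rule 6), but P is never established. N would need T and P (Rule 5), but P is never established. No rule produces P, and it is not given.

E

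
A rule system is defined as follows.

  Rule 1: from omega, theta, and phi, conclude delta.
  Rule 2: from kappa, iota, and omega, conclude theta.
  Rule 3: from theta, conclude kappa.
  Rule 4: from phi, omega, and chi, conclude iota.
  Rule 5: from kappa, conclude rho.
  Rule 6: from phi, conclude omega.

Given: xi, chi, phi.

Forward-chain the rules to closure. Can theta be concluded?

No

theta would need kappa, iota, and omega (Rule 2), but kappa is never established.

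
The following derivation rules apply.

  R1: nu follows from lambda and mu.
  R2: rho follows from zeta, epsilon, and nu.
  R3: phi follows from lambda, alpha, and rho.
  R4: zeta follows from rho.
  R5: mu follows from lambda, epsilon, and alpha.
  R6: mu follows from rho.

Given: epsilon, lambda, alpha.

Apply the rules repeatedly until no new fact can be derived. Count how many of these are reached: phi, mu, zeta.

lambda, epsilon, and alpha hold, so mu follows (R5).
phi would need lambda, alpha, and rho (R3), but rho is never established.
mu: reached.
zeta would need rho (R4), but rho is never established.
Reached: mu — 1 of the 3.

1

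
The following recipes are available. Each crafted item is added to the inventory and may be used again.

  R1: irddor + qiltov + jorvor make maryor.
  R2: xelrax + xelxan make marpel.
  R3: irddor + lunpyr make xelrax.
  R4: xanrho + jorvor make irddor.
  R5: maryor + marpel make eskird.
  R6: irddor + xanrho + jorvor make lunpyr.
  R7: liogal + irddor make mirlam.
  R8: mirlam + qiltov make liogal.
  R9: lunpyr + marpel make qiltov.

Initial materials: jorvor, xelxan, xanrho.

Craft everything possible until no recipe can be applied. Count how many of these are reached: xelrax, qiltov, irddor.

3

xanrho + jorvor → irddor (R4).
irddor + xanrho + jorvor → lunpyr (R6).
Using R3, irddor and lunpyr make xelrax.
xelrax + xelxan → marpel (R2).
Using R9, lunpyr and marpel make qiltov.
xelrax: reached.
qiltov: reached.
irddor: reached.
All 3 are reached.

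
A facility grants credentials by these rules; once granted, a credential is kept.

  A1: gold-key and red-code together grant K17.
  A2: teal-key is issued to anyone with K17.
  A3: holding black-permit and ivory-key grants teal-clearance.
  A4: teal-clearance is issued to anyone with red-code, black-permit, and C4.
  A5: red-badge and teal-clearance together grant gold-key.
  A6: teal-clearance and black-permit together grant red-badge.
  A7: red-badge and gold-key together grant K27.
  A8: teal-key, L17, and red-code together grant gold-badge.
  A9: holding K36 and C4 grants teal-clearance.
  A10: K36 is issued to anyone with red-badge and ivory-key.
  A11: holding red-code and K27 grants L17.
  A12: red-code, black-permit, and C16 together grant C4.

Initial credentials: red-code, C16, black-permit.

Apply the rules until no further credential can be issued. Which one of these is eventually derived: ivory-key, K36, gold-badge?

gold-badge

Holding red-code, black-permit, and C16 grants C4 (A12).
Holding red-code, black-permit, and C4 grants teal-clearance (A4).
Holding teal-clearance and black-permit grants red-badge (A6).
Holding red-badge and teal-clearance grants gold-key (A5).
Holding red-badge and gold-key grants K27 (A7).
Holding gold-key and red-code grants K17 (A1).
Holding red-code and K27 grants L17 (A11).
Holding K17 grants teal-key (A2).
Holding teal-key, L17, and red-code grants gold-badge (A8).
No rule produces ivory-key, and it is not given. K36 would need red-badge and ivory-key (A10), but ivory-key is never granted.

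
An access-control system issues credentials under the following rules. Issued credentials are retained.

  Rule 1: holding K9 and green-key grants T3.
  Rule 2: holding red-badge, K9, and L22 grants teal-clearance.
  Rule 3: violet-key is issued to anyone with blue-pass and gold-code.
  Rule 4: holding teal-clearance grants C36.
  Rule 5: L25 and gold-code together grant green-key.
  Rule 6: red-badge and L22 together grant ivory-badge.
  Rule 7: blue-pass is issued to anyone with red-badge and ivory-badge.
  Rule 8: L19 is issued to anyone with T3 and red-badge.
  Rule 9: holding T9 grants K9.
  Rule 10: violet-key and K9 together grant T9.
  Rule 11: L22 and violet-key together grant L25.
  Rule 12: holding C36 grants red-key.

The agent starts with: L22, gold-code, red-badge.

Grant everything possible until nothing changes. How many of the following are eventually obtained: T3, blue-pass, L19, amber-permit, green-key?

2

Holding red-badge and L22 grants ivory-badge (Rule 6).
Holding red-badge and ivory-badge grants blue-pass (Rule 7).
Holding blue-pass and gold-code grants violet-key (Rule 3).
Holding L22 and violet-key grants L25 (Rule 11).
Holding L25 and gold-code grants green-key (Rule 5).
T3 would need K9 and green-key (Rule 1), but K9 is never granted.
blue-pass: reached.
L19 would need T3 and red-badge (Rule 8), but T3 is never granted.
No rule produces amber-permit, and it is not given.
green-key: reached.
Reached: blue-pass and green-key — 2 of the 5.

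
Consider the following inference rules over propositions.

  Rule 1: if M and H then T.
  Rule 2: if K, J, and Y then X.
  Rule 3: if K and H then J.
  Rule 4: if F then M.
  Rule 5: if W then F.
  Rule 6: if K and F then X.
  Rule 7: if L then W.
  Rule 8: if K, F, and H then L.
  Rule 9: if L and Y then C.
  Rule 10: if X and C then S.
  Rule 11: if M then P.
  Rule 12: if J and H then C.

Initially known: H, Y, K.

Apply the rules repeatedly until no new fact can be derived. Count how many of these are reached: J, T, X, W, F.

From K and H, Rule 3 gives J.
K, J, and Y hold, so X follows (Rule 2).
J: reached.
T would need M and H (Rule 1), but M is never established.
X: reached.
W would need L (Rule 7), but L is never established.
F would need W (Rule 5), but W is never established.
Reached: J and X — 2 of the 5.

2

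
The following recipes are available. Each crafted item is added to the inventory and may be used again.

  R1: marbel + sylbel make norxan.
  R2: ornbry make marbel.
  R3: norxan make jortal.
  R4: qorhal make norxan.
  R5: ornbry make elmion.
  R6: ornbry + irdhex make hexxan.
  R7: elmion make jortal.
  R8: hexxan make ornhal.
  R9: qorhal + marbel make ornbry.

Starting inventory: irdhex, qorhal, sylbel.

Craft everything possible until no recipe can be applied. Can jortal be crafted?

Using R4, qorhal makes norxan.
Using R3, norxan makes jortal.

Yes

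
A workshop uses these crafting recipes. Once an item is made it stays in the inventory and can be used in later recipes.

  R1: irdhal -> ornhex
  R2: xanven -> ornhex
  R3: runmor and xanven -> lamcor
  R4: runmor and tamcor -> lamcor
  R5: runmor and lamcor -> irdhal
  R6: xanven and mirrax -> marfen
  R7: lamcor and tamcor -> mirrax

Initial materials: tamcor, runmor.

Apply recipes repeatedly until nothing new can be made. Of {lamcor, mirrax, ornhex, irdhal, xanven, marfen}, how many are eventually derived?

runmor and tamcor -> lamcor (R4).
lamcor and tamcor -> mirrax (R7).
runmor and lamcor -> irdhal (R5).
irdhal -> ornhex (R1).
lamcor: reached.
mirrax: reached.
ornhex: reached.
irdhal: reached.
No rule produces xanven, and it is not given.
marfen would need xanven and mirrax (R6), but xanven is never obtained.
Reached: lamcor, mirrax, ornhex, and irdhal — 4 of the 6.

4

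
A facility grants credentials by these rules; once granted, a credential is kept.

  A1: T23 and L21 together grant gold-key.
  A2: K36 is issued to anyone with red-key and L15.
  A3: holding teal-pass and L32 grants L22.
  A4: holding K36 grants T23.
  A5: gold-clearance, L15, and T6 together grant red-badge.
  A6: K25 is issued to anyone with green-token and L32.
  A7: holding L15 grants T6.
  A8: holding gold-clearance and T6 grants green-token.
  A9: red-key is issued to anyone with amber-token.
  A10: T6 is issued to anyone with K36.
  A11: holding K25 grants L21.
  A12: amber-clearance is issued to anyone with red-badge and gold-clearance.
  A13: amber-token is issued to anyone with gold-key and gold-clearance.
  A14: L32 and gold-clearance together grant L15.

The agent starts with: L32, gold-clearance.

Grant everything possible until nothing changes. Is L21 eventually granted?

Holding L32 and gold-clearance grants L15 (A14).
Holding L15 grants T6 (A7).
Holding gold-clearance and T6 grants green-token (A8).
Holding green-token and L32 grants K25 (A6).
Holding K25 grants L21 (A11).

Yes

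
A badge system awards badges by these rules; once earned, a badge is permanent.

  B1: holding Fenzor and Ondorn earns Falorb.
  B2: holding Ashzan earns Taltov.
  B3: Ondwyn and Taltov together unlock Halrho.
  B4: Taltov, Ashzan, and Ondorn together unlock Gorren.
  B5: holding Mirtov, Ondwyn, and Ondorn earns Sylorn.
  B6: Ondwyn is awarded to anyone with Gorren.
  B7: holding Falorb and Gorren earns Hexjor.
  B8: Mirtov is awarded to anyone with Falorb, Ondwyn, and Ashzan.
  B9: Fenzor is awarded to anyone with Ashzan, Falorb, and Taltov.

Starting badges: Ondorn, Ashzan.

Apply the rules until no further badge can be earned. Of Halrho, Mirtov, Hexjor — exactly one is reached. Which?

Halrho

With Ashzan, Taltov is earned (B2).
With Taltov, Ashzan, and Ondorn, Gorren is earned (B4).
With Gorren, Ondwyn is earned (B6).
With Ondwyn and Taltov, Halrho is earned (B3).
Mirtov would need Falorb, Ondwyn, and Ashzan (B8), but Falorb is never earned. Hexjor would need Falorb and Gorren (B7), but Falorb is never earned.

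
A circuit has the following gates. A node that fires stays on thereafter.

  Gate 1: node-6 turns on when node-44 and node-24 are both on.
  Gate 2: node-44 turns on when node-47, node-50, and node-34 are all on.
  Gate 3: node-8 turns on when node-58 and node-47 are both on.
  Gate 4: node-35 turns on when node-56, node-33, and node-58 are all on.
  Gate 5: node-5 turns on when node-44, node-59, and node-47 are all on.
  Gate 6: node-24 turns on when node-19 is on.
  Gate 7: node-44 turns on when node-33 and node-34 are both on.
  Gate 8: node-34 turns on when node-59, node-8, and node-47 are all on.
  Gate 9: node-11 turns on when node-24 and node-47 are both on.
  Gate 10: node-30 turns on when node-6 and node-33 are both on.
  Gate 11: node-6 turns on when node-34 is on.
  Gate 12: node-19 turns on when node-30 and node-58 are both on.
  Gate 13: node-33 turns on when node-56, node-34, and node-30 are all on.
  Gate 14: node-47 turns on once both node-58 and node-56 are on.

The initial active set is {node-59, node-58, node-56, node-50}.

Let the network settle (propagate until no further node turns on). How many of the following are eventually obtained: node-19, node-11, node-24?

0

node-19 would need node-30 and node-58 (Gate 12), but node-30 never turns on.
node-11 would need node-24 and node-47 (Gate 9), but node-24 never turns on.
node-24 would need node-19 (Gate 6), but node-19 never turns on.
None of the 3 are reached.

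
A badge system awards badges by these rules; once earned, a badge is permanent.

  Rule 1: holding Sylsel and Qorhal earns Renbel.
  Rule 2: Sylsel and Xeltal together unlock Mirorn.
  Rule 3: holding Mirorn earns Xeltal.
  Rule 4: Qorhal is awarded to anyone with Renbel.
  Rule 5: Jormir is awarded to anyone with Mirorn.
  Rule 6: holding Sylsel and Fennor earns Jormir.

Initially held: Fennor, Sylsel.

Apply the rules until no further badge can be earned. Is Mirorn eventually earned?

No

Mirorn would need Sylsel and Xeltal (Rule 2), but Xeltal is never earned.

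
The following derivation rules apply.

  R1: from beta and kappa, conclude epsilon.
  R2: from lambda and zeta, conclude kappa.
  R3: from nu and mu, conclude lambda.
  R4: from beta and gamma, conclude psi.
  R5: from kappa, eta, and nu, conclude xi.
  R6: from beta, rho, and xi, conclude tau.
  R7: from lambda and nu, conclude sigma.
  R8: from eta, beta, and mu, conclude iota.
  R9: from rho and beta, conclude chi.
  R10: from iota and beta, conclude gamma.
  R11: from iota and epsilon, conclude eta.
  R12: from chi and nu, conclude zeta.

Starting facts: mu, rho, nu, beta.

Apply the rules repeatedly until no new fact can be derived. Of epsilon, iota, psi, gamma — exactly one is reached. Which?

epsilon

From rho and beta, R9 gives chi.
From nu and mu, R3 gives lambda.
chi and nu hold, so zeta follows (R12).
lambda and zeta hold, so kappa follows (R2).
From beta and kappa, R1 gives epsilon.
iota would need eta, beta, and mu (R8), but eta is never established. psi would need beta and gamma (R4), but gamma is never established. gamma would need iota and beta (R10), but iota is never established.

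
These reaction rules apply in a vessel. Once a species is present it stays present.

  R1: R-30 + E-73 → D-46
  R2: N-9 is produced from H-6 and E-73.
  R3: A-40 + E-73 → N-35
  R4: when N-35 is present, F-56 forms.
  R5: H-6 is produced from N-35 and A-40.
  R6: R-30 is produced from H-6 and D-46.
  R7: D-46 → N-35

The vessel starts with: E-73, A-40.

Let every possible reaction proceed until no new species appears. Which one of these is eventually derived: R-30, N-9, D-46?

N-9

A-40 and E-73 present → N-35 forms (R3).
N-35 and A-40 present → H-6 forms (R5).
H-6 and E-73 present → N-9 forms (R2).
D-46 would need R-30 and E-73 (R1), but R-30 never forms. R-30 would need H-6 and D-46 (R6), but D-46 never forms.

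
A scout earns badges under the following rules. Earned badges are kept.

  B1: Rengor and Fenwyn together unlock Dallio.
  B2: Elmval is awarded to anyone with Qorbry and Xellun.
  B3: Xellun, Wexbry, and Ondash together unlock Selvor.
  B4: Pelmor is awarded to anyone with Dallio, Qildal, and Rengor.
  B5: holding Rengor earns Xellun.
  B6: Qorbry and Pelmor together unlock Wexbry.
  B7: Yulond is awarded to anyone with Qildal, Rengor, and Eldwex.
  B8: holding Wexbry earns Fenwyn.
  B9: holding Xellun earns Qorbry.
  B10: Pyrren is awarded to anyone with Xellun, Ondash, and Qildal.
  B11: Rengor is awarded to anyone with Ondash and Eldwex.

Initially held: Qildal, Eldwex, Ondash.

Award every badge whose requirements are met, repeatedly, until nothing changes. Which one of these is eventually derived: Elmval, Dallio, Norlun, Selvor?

With Ondash and Eldwex, Rengor is earned (B11).
With Rengor, Xellun is earned (B5).
With Xellun, Qorbry is earned (B9).
With Qorbry and Xellun, Elmval is earned (B2).
No rule produces Norlun, and it is not given. Selvor would need Xellun, Wexbry, and Ondash (B3), but Wexbry is never earned. Dallio would need Rengor and Fenwyn (B1), but Fenwyn is never earned.

Elmval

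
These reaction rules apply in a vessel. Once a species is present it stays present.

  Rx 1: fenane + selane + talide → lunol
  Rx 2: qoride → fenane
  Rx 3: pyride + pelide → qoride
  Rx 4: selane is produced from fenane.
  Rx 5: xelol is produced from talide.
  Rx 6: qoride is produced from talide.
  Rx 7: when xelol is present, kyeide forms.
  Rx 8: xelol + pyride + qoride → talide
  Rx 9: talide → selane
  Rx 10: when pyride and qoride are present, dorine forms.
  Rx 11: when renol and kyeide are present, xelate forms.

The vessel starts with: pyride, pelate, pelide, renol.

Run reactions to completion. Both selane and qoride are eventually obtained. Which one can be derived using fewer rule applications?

qoride: pyride and pelide present → qoride forms (Rx 3). [1 rule application]
selane: pyride and pelide present → qoride forms (Rx 3). qoride present → fenane forms (Rx 2). fenane present → selane forms (Rx 4). [3 rule applications]
qoride needs fewer.

qoride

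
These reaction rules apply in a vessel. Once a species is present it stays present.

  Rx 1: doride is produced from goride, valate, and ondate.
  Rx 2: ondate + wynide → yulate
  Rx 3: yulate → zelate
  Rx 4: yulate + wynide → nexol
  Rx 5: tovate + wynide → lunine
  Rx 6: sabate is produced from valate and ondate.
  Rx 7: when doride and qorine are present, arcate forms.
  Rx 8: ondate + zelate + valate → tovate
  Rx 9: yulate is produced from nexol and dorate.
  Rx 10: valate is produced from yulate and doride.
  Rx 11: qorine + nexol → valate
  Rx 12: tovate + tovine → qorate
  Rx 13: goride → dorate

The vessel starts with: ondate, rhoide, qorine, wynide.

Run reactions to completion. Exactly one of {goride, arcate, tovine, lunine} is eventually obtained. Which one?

ondate and wynide present → yulate forms (Rx 2).
yulate and wynide present → nexol forms (Rx 4).
yulate present → zelate forms (Rx 3).
qorine and nexol present → valate forms (Rx 11).
ondate, zelate, and valate present → tovate forms (Rx 8).
tovate and wynide present → lunine forms (Rx 5).
No rule produces goride, and it is not given. No rule produces tovine, and it is not given. arcate would need doride and qorine (Rx 7), but doride never forms.

lunine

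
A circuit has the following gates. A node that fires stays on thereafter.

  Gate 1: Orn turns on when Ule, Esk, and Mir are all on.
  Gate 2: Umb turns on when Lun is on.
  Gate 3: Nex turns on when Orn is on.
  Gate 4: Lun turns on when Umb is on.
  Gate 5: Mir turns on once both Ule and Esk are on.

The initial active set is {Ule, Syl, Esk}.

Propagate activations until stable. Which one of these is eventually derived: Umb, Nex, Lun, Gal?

Ule and Esk are on, so Mir turns on (Gate 5).
Ule, Esk, and Mir are on, so Orn turns on (Gate 1).
Orn is on, so Nex turns on (Gate 3).
Lun would need Umb (Gate 4), but Umb never turns on. No rule produces Gal, and it is not given. Umb would need Lun (Gate 2), but Lun never turns on.

Nex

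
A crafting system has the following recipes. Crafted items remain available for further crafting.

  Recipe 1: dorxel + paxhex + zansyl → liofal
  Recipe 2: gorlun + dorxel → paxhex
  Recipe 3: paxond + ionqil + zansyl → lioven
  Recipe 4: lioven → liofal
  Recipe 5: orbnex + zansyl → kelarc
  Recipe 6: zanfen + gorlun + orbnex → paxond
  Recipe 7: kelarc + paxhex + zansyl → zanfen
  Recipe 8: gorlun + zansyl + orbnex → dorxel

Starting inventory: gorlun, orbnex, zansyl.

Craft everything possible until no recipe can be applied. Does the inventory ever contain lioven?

lioven would need paxond, ionqil, and zansyl (Recipe 3), but ionqil is never obtained.

No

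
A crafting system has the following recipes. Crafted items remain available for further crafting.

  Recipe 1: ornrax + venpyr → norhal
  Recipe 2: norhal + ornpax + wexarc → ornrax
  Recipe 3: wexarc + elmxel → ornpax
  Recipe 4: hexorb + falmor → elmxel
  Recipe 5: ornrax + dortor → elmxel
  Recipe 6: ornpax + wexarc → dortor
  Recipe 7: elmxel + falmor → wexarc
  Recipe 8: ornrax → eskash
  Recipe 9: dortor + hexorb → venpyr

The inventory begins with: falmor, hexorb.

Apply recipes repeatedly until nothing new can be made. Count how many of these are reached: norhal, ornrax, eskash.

norhal would need ornrax and venpyr (Recipe 1), but ornrax is never obtained.
ornrax would need norhal, ornpax, and wexarc (Recipe 2), but norhal is never obtained.
eskash would need ornrax (Recipe 8), but ornrax is never obtained.
None of the 3 are reached.

0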